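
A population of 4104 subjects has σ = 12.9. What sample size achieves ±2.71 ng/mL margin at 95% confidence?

Without FPC: n₀ = (1.96×12.9/2.71)² = 87.047. With FPC: n = n₀N/(n₀+N-1) = 85.3 → n = 86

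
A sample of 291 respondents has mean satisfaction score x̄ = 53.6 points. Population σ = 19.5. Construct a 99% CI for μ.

CI = x̄ ± z*(σ/√n) = 53.6 ± 2.576(19.5/√291) = 53.6 ± 2.94 = (50.66, 56.54)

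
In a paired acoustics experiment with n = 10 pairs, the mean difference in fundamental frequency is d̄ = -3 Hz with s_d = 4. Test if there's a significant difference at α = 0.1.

t = d̄/(s_d/√n) = -3/(4/√10) = -2.372. df = 9, critical t = ±1.833. Reject H₀.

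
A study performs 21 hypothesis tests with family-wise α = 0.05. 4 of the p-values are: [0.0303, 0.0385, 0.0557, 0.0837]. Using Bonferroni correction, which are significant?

Bonferroni α = 0.05/21 = 0.00238. None of the given p-values are significant.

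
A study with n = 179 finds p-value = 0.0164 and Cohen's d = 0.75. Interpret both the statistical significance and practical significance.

Statistically significant (p = 0.0164 < 0.05). Cohen's d = 0.75 indicates a medium effect size. Both statistical and practical significance should be considered.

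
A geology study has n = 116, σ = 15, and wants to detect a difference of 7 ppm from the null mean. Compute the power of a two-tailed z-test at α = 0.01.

SE = σ/√n = 15/√116 = 1.393. Non-centrality λ = d/SE = 7/1.393 = 5.026. Power ≈ Φ(λ - z_{α/2}) = Φ(5.026 - 2.576) = Φ(2.45) = 0.993.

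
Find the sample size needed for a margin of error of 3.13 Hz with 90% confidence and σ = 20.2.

n = (z*σ/E)² = (1.645×20.2/3.13)² = 112.7 → n = 113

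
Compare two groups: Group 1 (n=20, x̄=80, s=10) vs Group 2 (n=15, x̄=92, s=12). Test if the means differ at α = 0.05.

Pooled sp = 10.89. t = -3.225, df = 33. Critical t = ±2.035. Reject H₀.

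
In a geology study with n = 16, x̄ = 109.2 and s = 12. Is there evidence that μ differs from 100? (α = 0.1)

t = (x̄ - μ₀)/(s/√n) = (109.2 - 100)/(12/√16) = 3.067. df = 15, critical t = ±1.753. Reject H₀.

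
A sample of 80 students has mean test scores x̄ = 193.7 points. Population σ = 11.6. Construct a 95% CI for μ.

CI = x̄ ± z*(σ/√n) = 193.7 ± 1.96(11.6/√80) = 193.7 ± 2.54 = (191.16, 196.24)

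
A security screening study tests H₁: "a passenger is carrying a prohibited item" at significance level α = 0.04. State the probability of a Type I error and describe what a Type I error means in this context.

P(Type I error) = α = 0.04. A Type I error is rejecting H₀ when H₀ is actually true (false positive) — here, concluding that a passenger is carrying a prohibited item when in fact this is not the case. Consequence: detaining an innocent passenger — delay and inconvenience.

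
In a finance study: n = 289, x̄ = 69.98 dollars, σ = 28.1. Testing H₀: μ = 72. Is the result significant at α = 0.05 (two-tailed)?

z = (69.98 - 72)/(28.1/√289) = -1.222. Since |z| ≤ 1.96, not significant at α = 0.05.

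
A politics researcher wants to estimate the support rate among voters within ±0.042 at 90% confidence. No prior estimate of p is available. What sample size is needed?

Conservative approach: use p = 0.5 (maximizes p(1-p) = 0.25). n = z²(0.25)/E² = 1.645²×0.25/0.042² = 383.5 → n = 384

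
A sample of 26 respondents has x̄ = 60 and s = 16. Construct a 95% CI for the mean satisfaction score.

CI = x̄ ± t*(s/√n) = 60 ± 2.06(16/√26) = (53.54, 66.46)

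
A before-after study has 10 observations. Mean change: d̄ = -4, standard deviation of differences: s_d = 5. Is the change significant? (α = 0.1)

t = d̄/(s_d/√n) = -4/(5/√10) = -2.53. df = 9, critical t = ±1.833. Reject H₀.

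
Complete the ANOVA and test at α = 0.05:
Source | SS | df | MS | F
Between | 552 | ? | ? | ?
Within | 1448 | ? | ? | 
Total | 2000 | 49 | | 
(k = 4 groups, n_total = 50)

df_between = 3, df_within = 46. MS_between = 184.0, MS_within = 31.48. F = 5.845, F_crit ≈ 2.807. Reject H₀.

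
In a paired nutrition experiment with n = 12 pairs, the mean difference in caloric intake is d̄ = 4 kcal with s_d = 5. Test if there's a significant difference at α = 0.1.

t = d̄/(s_d/√n) = 4/(5/√12) = 2.771. df = 11, critical t = ±1.796. Reject H₀.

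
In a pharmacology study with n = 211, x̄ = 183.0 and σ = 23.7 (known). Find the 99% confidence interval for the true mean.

CI = x̄ ± z*(σ/√n) = 183.0 ± 2.576(23.7/√211) = 183.0 ± 4.2 = (178.8, 187.2)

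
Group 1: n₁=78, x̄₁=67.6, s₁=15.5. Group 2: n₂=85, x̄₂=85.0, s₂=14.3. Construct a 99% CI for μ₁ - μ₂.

Difference = -17.4. SE = √(15.5²/78 + 14.3²/85) = 2.342. CI = (-23.43, -11.37)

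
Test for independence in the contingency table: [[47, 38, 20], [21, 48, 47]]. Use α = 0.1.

χ² = 21.49. df = 2, critical = 4.605. Reject H₀. Variables are dependent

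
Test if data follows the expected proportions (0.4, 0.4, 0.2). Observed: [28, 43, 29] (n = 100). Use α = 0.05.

Expected: [40.0, 40.0, 20.0]. χ² = 7.875. df = 2, critical = 5.991. Reject H₀.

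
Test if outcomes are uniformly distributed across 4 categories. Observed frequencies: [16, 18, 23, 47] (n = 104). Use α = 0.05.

Expected = 26 each. χ² = Σ(O-E)²/E = 23.615. df = 3, critical value = 7.815. Reject H₀.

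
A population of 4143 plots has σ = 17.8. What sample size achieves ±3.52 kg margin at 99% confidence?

Without FPC: n₀ = (2.576×17.8/3.52)² = 169.686. With FPC: n = n₀N/(n₀+N-1) = 163.05 → n = 164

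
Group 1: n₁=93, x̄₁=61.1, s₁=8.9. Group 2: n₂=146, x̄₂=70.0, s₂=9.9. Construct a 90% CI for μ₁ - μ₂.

Difference = -8.9. SE = √(8.9²/93 + 9.9²/146) = 1.234. CI = (-10.93, -6.87)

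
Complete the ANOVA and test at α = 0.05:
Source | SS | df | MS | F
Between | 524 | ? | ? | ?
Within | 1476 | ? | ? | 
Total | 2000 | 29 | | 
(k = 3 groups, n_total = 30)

df_between = 2, df_within = 27. MS_between = 262.0, MS_within = 54.67. F = 4.793, F_crit ≈ 3.354. Reject H₀.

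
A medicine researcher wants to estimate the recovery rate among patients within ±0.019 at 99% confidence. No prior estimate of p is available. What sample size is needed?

Conservative approach: use p = 0.5 (maximizes p(1-p) = 0.25). n = z²(0.25)/E² = 2.576²×0.25/0.019² = 4595.4 → n = 4596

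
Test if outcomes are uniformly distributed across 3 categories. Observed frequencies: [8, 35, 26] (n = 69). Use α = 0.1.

Expected = 23 each. χ² = Σ(O-E)²/E = 16.435. df = 2, critical value = 4.605. Reject H₀.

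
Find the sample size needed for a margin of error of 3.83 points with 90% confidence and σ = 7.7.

n = (z*σ/E)² = (1.645×7.7/3.83)² = 10.9 → n = 11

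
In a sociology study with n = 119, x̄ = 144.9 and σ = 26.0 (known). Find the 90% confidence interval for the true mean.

CI = x̄ ± z*(σ/√n) = 144.9 ± 1.645(26.0/√119) = 144.9 ± 3.92 = (140.98, 148.82)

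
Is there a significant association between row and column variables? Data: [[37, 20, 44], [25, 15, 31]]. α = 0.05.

χ² = 0.059. df = 2, critical = 5.991. Fail to reject H₀. No evidence of dependence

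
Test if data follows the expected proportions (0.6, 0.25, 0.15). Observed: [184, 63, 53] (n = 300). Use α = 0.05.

Expected: [180.0, 75.0, 45.0]. χ² = 3.431. df = 2, critical = 5.991. Fail to reject H₀.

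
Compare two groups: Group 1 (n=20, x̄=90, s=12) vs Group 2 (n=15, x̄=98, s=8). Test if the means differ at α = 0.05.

Pooled sp = 10.49. t = -2.233, df = 33. Critical t = ±2.035. Reject H₀.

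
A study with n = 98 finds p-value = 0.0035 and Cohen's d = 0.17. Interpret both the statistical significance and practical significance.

Statistically significant (p = 0.0035 < 0.05). Cohen's d = 0.17 indicates a very small effect size. Both statistical and practical significance should be considered.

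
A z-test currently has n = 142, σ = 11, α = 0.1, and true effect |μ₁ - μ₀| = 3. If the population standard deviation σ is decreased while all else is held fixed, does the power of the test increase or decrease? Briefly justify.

Power increases: a smaller σ shrinks the standard error σ/√n, moving the sampling distribution under H₁ further from the critical value.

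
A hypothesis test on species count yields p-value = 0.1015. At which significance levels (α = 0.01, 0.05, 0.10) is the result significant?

p = 0.1015. Not significant at any of the given levels.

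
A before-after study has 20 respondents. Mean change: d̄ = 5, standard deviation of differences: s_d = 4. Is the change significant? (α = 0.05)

t = d̄/(s_d/√n) = 5/(4/√20) = 5.59. df = 19, critical t = ±2.093. Reject H₀.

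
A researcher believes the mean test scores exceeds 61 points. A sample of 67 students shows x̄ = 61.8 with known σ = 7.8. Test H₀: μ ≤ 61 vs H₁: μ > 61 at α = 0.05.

z = 0.84. Critical value: 1.645. Fail to reject H₀.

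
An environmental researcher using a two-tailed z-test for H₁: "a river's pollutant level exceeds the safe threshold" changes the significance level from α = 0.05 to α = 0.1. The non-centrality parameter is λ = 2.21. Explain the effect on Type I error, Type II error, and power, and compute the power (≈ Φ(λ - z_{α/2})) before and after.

Increasing α from 0.05 to 0.1:
• Type I error rate increases (α is the Type I rate by definition).
• Critical value moves from z_{α/2} = 1.96 to 1.645, so power = Φ(λ - z_{α/2}) goes from Φ(2.21 - 1.96) = 0.599 to Φ(2.21 - 1.645) = 0.714.
• Type II error rate β = 1 - power therefore decreases (0.401 → 0.286).
Appropriate when false negatives are costly — here, allowing unsafe pollution to continue.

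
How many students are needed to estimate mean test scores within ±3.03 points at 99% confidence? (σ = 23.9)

n = (z*σ/E)² = (2.576×23.9/3.03)² = 412.9 → n = 413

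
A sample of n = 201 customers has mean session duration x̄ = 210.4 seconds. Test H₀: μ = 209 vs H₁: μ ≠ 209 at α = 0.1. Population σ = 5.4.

z = (x̄ - μ₀)/(σ/√n) = (210.4 - 209)/(5.4/√201) = 3.676. Critical value: ±1.645. Since |3.676| > 1.645, Reject H₀.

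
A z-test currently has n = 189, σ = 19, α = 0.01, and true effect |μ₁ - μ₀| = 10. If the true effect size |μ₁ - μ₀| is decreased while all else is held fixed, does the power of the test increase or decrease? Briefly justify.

Power decreases: a smaller true effect decreases the non-centrality λ = |μ₁ - μ₀|/(σ/√n).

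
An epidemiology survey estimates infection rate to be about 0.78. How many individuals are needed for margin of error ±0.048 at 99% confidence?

n = z²p(1-p)/E² = 2.576²×0.78×0.22/0.048² = 494.2 → n = 495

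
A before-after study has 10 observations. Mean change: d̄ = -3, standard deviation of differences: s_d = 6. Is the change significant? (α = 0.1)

t = d̄/(s_d/√n) = -3/(6/√10) = -1.581. df = 9, critical t = ±1.833. Fail to reject H₀.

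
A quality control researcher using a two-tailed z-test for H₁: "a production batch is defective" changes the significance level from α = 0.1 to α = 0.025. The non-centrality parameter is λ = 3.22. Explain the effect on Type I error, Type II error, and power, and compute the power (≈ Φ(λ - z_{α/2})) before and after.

Decreasing α from 0.1 to 0.025:
• Type I error rate decreases (α is the Type I rate by definition).
• Critical value moves from z_{α/2} = 1.645 to 2.241, so power = Φ(λ - z_{α/2}) goes from Φ(3.22 - 1.645) = 0.942 to Φ(3.22 - 2.241) = 0.836.
• Type II error rate β = 1 - power therefore increases (0.058 → 0.164).
Appropriate when false positives are costly — here, scrapping a good batch — wasted material and cost for no reason.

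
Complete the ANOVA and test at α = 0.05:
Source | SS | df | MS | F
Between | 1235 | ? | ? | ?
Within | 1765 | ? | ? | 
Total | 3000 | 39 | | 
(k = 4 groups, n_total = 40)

df_between = 3, df_within = 36. MS_between = 411.67, MS_within = 49.03. F = 8.397, F_crit ≈ 2.866. Reject H₀.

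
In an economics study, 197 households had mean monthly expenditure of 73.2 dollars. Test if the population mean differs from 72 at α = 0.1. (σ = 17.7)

z = (x̄ - μ₀)/(σ/√n) = (73.2 - 72)/(17.7/√197) = 0.952. Critical value: ±1.645. Since |0.952| ≤ 1.645, Fail to reject H₀.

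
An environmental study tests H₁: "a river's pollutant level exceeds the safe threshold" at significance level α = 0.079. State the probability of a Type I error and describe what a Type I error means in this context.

P(Type I error) = α = 0.079. A Type I error is rejecting H₀ when H₀ is actually true (false positive) — here, concluding that a river's pollutant level exceeds the safe threshold when in fact this is not the case. Consequence: shutting down a compliant factory unnecessarily.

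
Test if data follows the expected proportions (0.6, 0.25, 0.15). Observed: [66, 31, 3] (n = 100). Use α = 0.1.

Expected: [60.0, 25.0, 15.0]. χ² = 11.64. df = 2, critical = 4.605. Reject H₀.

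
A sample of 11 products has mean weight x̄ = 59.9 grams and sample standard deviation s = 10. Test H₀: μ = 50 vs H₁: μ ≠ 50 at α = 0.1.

t = (x̄ - μ₀)/(s/√n) = (59.9 - 50)/(10/√11) = 3.283. df = 10, critical t = ±1.812. Reject H₀.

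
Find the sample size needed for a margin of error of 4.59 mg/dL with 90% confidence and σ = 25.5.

n = (z*σ/E)² = (1.645×25.5/4.59)² = 83.5 → n = 84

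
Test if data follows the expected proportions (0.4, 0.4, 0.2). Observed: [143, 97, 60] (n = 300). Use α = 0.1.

Expected: [120.0, 120.0, 60.0]. χ² = 8.817. df = 2, critical = 4.605. Reject H₀.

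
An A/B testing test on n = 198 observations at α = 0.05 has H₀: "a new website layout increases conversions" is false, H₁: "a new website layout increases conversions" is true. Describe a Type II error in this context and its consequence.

Type II error: failing to reject H₀ when it is false — concluding that a new website layout increases conversions is not supported when in fact it is. Consequence: discarding a layout that would have improved conversions — lost revenue.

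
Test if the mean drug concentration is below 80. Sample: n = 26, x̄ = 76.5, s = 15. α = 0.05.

t = (76.5 - 80)/(15/√26) = -1.19, df = 25. Critical t = -1.708. Fail to reject H₀.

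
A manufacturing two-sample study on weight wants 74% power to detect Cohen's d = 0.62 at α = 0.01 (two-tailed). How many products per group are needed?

z_{α/2} = 2.576, z_β = Φ⁻¹(0.74) = 0.643. For medium effect (d = 0.62): n per group = 2(z_{α/2} + z_β)²/d² = 2(2.576 + 0.643)²/0.62² = 53.9 → 54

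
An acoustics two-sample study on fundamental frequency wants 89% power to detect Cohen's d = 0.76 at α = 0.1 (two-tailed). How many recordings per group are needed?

z_{α/2} = 1.645, z_β = Φ⁻¹(0.89) = 1.227. For medium effect (d = 0.76): n per group = 2(z_{α/2} + z_β)²/d² = 2(1.645 + 1.227)²/0.76² = 28.6 → 29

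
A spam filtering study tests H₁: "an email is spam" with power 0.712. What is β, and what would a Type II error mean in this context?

β = 1 - power = 1 - 0.712 = 0.288. A Type II error is failing to reject H₀ when H₀ is false (false negative) — here, failing to conclude that an email is spam when in fact it is true. Consequence: a spam email lands in the inbox.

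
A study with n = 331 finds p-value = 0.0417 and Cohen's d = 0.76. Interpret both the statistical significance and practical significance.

Statistically significant (p = 0.0417 < 0.05). Cohen's d = 0.76 indicates a medium effect size. Both statistical and practical significance should be considered.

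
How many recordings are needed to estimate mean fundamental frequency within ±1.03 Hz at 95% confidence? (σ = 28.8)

n = (z*σ/E)² = (1.96×28.8/1.03)² = 3003.5 → n = 3004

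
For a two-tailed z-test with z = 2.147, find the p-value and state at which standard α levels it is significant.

p = 2·P(Z > |2.147|) = 2·(1 - Φ(2.147)) ≈ 0.0318. Significant at α = 0.1; Significant at α = 0.05.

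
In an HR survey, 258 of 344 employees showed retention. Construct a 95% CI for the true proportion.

p̂ = 0.75. CI = p̂ ± z*√(p̂(1-p̂)/n) = (0.704, 0.796)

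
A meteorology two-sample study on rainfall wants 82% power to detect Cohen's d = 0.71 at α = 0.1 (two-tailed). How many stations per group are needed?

z_{α/2} = 1.645, z_β = Φ⁻¹(0.82) = 0.915. For medium effect (d = 0.71): n per group = 2(z_{α/2} + z_β)²/d² = 2(1.645 + 0.915)²/0.71² = 26.001 → 27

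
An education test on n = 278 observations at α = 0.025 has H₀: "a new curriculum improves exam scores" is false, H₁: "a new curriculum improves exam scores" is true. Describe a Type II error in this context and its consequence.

Type II error: failing to reject H₀ when it is false — concluding that a new curriculum improves exam scores is not supported when in fact it is. Consequence: keeping the old curriculum when the new one would have helped students.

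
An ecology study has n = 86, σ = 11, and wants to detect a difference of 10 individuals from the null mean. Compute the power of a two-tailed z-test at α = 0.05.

SE = σ/√n = 11/√86 = 1.186. Non-centrality λ = d/SE = 10/1.186 = 8.431. Power ≈ Φ(λ - z_{α/2}) = Φ(8.431 - 1.96) = Φ(6.471) = 1.0.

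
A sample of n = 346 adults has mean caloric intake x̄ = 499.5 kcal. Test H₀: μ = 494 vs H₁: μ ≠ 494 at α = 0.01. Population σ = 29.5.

z = (x̄ - μ₀)/(σ/√n) = (499.5 - 494)/(29.5/√346) = 3.468. Critical value: ±2.576. Since |3.468| > 2.576, Reject H₀.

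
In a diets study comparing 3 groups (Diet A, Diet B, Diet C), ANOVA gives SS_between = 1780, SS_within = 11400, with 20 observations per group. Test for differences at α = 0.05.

df_between = 2, df_within = 57. F = MS_between/MS_within = 890.0/200.0 = 4.45. F_crit ≈ 3.159. Reject H₀. At least one mean differs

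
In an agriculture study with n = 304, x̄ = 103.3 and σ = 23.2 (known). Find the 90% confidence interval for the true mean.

CI = x̄ ± z*(σ/√n) = 103.3 ± 1.645(23.2/√304) = 103.3 ± 2.19 = (101.11, 105.49)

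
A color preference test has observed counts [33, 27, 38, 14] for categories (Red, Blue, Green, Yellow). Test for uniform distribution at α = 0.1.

Expected = 28 each. χ² = Σ(O-E)²/E = 11.5. df = 3, critical value = 6.251. Reject H₀.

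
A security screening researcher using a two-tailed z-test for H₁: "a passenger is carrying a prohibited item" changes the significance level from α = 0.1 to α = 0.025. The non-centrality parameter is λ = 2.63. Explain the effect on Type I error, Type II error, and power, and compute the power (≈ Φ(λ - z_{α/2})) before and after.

Decreasing α from 0.1 to 0.025:
• Type I error rate decreases (α is the Type I rate by definition).
• Critical value moves from z_{α/2} = 1.645 to 2.241, so power = Φ(λ - z_{α/2}) goes from Φ(2.63 - 1.645) = 0.838 to Φ(2.63 - 2.241) = 0.651.
• Type II error rate β = 1 - power therefore increases (0.162 → 0.349).
Appropriate when false positives are costly — here, detaining an innocent passenger — delay and inconvenience.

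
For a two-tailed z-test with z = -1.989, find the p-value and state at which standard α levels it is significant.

p = 2·P(Z > |-1.989|) = 2·(1 - Φ(1.989)) ≈ 0.0467. Significant at α = 0.1; Significant at α = 0.05.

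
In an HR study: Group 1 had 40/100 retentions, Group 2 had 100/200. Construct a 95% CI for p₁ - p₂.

p̂₁ = 0.4, p̂₂ = 0.5. Difference = -0.1. CI = (-0.218, 0.018)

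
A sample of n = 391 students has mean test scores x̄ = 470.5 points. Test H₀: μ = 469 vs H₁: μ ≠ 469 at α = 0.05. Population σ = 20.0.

z = (x̄ - μ₀)/(σ/√n) = (470.5 - 469)/(20.0/√391) = 1.483. Critical value: ±1.96. Since |1.483| ≤ 1.96, Fail to reject H₀.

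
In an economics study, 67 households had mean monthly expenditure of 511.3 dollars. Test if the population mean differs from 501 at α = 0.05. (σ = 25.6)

z = (x̄ - μ₀)/(σ/√n) = (511.3 - 501)/(25.6/√67) = 3.293. Critical value: ±1.96. Since |3.293| > 1.96, Reject H₀.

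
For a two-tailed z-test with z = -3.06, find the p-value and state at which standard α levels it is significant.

p = 2·P(Z > |-3.06|) = 2·(1 - Φ(3.06)) ≈ 0.0022. Significant at α = 0.1; Significant at α = 0.05; Significant at α = 0.01.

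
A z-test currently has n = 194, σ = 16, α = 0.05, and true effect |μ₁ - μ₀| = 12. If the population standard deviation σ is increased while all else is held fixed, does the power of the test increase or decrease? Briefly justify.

Power decreases: a larger σ inflates the standard error σ/√n, pulling the sampling distribution under H₁ back toward the critical value.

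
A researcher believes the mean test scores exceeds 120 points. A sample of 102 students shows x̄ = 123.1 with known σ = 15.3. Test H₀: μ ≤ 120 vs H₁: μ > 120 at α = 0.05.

z = 2.046. Critical value: 1.645. Reject H₀.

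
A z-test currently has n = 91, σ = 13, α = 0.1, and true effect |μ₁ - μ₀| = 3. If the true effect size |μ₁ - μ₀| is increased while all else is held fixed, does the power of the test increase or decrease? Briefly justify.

Power increases: a larger true effect increases the non-centrality λ = |μ₁ - μ₀|/(σ/√n).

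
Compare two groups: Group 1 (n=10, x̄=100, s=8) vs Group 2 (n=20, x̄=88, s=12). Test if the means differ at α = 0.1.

Pooled sp = 10.88. t = 2.849, df = 28. Critical t = ±1.701. Reject H₀.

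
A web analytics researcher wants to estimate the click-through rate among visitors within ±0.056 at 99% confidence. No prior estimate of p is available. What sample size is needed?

Conservative approach: use p = 0.5 (maximizes p(1-p) = 0.25). n = z²(0.25)/E² = 2.576²×0.25/0.056² = 529.0 → n = 529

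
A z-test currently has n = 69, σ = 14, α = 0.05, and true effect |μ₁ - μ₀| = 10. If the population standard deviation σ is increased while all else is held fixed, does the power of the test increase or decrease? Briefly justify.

Power decreases: a larger σ inflates the standard error σ/√n, pulling the sampling distribution under H₁ back toward the critical value.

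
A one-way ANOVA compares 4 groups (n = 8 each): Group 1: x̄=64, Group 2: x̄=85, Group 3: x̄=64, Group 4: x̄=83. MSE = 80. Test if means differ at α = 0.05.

Grand mean = 74.0. SS_between = 3216.0, MS_between = 1072.0. F = 13.4, F_crit ≈ 2.947. Reject H₀.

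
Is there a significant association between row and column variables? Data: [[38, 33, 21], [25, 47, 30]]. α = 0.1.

χ² = 6.222. df = 2, critical = 4.605. Reject H₀. Variables are dependent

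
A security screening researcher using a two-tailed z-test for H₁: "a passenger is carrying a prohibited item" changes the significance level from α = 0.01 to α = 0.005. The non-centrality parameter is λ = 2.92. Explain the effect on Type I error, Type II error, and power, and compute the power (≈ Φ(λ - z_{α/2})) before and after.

Decreasing α from 0.01 to 0.005:
• Type I error rate decreases (α is the Type I rate by definition).
• Critical value moves from z_{α/2} = 2.576 to 2.807, so power = Φ(λ - z_{α/2}) goes from Φ(2.92 - 2.576) = 0.635 to Φ(2.92 - 2.807) = 0.545.
• Type II error rate β = 1 - power therefore increases (0.365 → 0.455).
Appropriate when false positives are costly — here, detaining an innocent passenger — delay and inconvenience.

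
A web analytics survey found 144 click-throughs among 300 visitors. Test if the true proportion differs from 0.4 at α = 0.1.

p̂ = 0.48, p₀ = 0.4. z = (p̂ - p₀)/√(p₀(1-p₀)/n) = 2.828. Critical: ±1.645. Reject H₀.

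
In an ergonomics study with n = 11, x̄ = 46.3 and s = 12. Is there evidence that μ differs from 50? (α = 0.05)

t = (x̄ - μ₀)/(s/√n) = (46.3 - 50)/(12/√11) = -1.023. df = 10, critical t = ±2.228. Fail to reject H₀.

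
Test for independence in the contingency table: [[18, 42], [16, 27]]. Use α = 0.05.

χ² = 0.589. df = 1, critical = 3.841. Fail to reject H₀. No evidence of dependence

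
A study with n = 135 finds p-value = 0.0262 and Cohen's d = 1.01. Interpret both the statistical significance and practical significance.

Statistically significant (p = 0.0262 < 0.05). Cohen's d = 1.01 indicates a large effect size. Both statistical and practical significance should be considered.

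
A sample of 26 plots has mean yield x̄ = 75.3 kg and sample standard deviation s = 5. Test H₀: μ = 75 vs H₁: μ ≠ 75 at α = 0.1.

t = (x̄ - μ₀)/(s/√n) = (75.3 - 75)/(5/√26) = 0.306. df = 25, critical t = ±1.708. Fail to reject H₀.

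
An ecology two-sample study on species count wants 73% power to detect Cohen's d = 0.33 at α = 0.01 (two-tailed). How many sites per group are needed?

z_{α/2} = 2.576, z_β = Φ⁻¹(0.73) = 0.613. For small effect (d = 0.33): n per group = 2(z_{α/2} + z_β)²/d² = 2(2.576 + 0.613)²/0.33² = 186.8 → 187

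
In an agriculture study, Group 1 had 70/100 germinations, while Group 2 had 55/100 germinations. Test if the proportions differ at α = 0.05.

p̂₁ = 0.7, p̂₂ = 0.55, pooled p̂ = 0.625. z = 2.191. Critical: ±1.96. Reject H₀.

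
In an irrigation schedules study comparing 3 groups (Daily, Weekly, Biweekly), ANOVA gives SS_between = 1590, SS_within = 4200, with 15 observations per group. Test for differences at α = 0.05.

df_between = 2, df_within = 42. F = MS_between/MS_within = 795.0/100.0 = 7.95. F_crit ≈ 3.22. Reject H₀. At least one mean differs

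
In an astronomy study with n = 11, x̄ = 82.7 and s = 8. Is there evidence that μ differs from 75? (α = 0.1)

t = (x̄ - μ₀)/(s/√n) = (82.7 - 75)/(8/√11) = 3.192. df = 10, critical t = ±1.812. Reject H₀.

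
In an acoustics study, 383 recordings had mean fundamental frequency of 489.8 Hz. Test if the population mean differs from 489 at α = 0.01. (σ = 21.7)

z = (x̄ - μ₀)/(σ/√n) = (489.8 - 489)/(21.7/√383) = 0.721. Critical value: ±2.576. Since |0.721| ≤ 2.576, Fail to reject H₀.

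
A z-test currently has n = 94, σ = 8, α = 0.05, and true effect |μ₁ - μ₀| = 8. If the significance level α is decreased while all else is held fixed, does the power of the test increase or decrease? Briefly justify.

Power decreases: a smaller α raises the critical value, so less of the H₁ sampling distribution falls in the rejection region.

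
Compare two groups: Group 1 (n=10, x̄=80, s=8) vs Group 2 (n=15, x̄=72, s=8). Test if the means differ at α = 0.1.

Pooled sp = 8.0. t = 2.449, df = 23. Critical t = ±1.714. Reject H₀.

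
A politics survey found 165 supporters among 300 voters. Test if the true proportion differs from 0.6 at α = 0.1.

p̂ = 0.55, p₀ = 0.6. z = (p̂ - p₀)/√(p₀(1-p₀)/n) = -1.768. Critical: ±1.645. Reject H₀.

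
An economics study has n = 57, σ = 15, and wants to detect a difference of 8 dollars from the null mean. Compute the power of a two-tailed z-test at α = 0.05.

SE = σ/√n = 15/√57 = 1.987. Non-centrality λ = d/SE = 8/1.987 = 4.027. Power ≈ Φ(λ - z_{α/2}) = Φ(4.027 - 1.96) = Φ(2.067) = 0.981.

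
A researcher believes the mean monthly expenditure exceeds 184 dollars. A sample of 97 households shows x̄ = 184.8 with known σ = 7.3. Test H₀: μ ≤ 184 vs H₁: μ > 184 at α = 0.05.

z = 1.079. Critical value: 1.645. Fail to reject H₀.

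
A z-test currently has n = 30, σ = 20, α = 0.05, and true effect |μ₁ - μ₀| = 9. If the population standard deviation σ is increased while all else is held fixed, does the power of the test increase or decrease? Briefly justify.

Power decreases: a larger σ inflates the standard error σ/√n, pulling the sampling distribution under H₁ back toward the critical value.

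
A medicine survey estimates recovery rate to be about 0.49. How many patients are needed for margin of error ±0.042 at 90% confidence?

n = z²p(1-p)/E² = 1.645²×0.49×0.51/0.042² = 383.4 → n = 384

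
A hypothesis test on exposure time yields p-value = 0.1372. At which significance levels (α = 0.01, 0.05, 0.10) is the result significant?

p = 0.1372. Not significant at any of the given levels.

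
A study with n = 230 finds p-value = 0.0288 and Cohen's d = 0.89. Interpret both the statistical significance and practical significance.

Statistically significant (p = 0.0288 < 0.05). Cohen's d = 0.89 indicates a large effect size. Both statistical and practical significance should be considered.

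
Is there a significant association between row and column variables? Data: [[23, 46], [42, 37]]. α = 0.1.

χ² = 5.881. df = 1, critical = 2.706. Reject H₀. Variables are dependent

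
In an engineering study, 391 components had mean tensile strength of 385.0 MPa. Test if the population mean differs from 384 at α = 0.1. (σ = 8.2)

z = (x̄ - μ₀)/(σ/√n) = (385.0 - 384)/(8.2/√391) = 2.411. Critical value: ±1.645. Since |2.411| > 1.645, Reject H₀.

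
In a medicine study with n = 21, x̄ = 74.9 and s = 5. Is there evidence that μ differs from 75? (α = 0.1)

t = (x̄ - μ₀)/(s/√n) = (74.9 - 75)/(5/√21) = -0.092. df = 20, critical t = ±1.725. Fail to reject H₀.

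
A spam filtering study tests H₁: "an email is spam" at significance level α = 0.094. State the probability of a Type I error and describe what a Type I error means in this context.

P(Type I error) = α = 0.094. A Type I error is rejecting H₀ when H₀ is actually true (false positive) — here, concluding that an email is spam when in fact this is not the case. Consequence: a legitimate email is sent to the spam folder and the user misses it.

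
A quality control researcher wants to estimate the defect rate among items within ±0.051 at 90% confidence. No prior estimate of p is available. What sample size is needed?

Conservative approach: use p = 0.5 (maximizes p(1-p) = 0.25). n = z²(0.25)/E² = 1.645²×0.25/0.051² = 260.1 → n = 261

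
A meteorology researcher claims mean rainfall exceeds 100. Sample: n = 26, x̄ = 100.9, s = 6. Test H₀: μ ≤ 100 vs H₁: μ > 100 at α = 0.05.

t = (100.9 - 100)/(6/√26) = 0.765, df = 25. Critical t = 1.708. Fail to reject H₀.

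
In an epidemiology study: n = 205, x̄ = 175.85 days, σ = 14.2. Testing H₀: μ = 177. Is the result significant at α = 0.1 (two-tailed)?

z = (175.85 - 177)/(14.2/√205) = -1.16. Since |z| ≤ 1.645, not significant at α = 0.1.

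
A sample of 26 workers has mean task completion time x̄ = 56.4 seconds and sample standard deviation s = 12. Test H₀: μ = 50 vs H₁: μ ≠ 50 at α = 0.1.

t = (x̄ - μ₀)/(s/√n) = (56.4 - 50)/(12/√26) = 2.719. df = 25, critical t = ±1.708. Reject H₀.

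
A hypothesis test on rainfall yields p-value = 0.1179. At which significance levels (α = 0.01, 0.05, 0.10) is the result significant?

p = 0.1179. Not significant at any of the given levels.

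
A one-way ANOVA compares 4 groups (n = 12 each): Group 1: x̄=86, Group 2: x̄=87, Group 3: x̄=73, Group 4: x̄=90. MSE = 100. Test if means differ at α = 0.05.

Grand mean = 84.0. SS_between = 2040.0, MS_between = 680.0. F = 6.8, F_crit ≈ 2.816. Reject H₀.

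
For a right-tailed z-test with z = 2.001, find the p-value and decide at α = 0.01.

p = P(Z > 2.001) = 1 - Φ(2.001) ≈ 0.0227. Since p ≥ 0.01, fail to reject H₀ (not significant) at α = 0.01.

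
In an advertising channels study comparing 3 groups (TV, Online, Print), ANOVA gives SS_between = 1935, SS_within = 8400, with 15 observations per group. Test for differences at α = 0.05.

df_between = 2, df_within = 42. F = MS_between/MS_within = 967.5/200.0 = 4.838. F_crit ≈ 3.22. Reject H₀. At least one mean differs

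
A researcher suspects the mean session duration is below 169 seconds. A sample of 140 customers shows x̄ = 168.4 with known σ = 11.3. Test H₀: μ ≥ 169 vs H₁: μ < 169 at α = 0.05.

z = -0.628. Critical value: -1.645. Fail to reject H₀.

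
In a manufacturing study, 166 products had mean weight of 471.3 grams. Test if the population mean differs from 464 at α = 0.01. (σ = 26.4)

z = (x̄ - μ₀)/(σ/√n) = (471.3 - 464)/(26.4/√166) = 3.563. Critical value: ±2.576. Since |3.563| > 2.576, Reject H₀.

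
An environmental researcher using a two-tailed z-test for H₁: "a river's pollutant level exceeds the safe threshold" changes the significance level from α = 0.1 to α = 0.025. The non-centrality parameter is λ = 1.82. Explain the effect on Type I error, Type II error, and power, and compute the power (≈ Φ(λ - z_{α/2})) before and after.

Decreasing α from 0.1 to 0.025:
• Type I error rate decreases (α is the Type I rate by definition).
• Critical value moves from z_{α/2} = 1.645 to 2.241, so power = Φ(λ - z_{α/2}) goes from Φ(1.82 - 1.645) = 0.569 to Φ(1.82 - 2.241) = 0.337.
• Type II error rate β = 1 - power therefore increases (0.431 → 0.663).
Appropriate when false positives are costly — here, shutting down a compliant factory unnecessarily.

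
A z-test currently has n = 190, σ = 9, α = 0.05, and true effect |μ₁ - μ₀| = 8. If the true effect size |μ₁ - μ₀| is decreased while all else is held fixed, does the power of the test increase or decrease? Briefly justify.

Power decreases: a smaller true effect decreases the non-centrality λ = |μ₁ - μ₀|/(σ/√n).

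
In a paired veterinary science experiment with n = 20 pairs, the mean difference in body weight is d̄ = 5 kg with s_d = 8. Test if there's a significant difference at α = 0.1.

t = d̄/(s_d/√n) = 5/(8/√20) = 2.795. df = 19, critical t = ±1.729. Reject H₀.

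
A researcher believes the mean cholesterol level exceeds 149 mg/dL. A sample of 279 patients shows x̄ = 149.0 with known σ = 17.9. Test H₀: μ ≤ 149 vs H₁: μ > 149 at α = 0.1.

z = 0.0. Critical value: 1.28. Fail to reject H₀.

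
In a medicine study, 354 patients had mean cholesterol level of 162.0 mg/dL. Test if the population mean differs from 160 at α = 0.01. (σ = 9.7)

z = (x̄ - μ₀)/(σ/√n) = (162.0 - 160)/(9.7/√354) = 3.879. Critical value: ±2.576. Since |3.879| > 2.576, Reject H₀.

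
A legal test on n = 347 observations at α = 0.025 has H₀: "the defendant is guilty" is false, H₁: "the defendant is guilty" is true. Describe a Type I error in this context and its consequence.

Type I error: rejecting H₀ when it is true — concluding that the defendant is guilty when in fact it is not. Consequence: convicting an innocent person.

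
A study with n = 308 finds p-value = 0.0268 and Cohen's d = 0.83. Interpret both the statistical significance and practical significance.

Statistically significant (p = 0.0268 < 0.05). Cohen's d = 0.83 indicates a large effect size. Both statistical and practical significance should be considered.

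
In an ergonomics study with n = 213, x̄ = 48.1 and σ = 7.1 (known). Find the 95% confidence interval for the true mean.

CI = x̄ ± z*(σ/√n) = 48.1 ± 1.96(7.1/√213) = 48.1 ± 0.95 = (47.15, 49.05)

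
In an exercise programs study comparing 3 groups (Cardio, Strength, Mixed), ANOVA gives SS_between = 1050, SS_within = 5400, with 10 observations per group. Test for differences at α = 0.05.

df_between = 2, df_within = 27. F = MS_between/MS_within = 525.0/200.0 = 2.625. F_crit ≈ 3.354. Fail to reject H₀.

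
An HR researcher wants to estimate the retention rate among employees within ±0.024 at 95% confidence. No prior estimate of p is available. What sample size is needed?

Conservative approach: use p = 0.5 (maximizes p(1-p) = 0.25). n = z²(0.25)/E² = 1.96²×0.25/0.024² = 1667.4 → n = 1668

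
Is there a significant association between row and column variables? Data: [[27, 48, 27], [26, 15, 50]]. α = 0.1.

χ² = 23.625. df = 2, critical = 4.605. Reject H₀. Variables are dependent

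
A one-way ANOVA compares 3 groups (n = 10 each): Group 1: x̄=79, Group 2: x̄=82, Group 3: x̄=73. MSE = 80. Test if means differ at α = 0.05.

Grand mean = 78.0. SS_between = 420.0, MS_between = 210.0. F = 2.625, F_crit ≈ 3.354. Fail to reject H₀.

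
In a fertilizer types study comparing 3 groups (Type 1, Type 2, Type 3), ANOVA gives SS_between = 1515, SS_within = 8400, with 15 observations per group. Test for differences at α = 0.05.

df_between = 2, df_within = 42. F = MS_between/MS_within = 757.5/200.0 = 3.788. F_crit ≈ 3.22. Reject H₀. At least one mean differs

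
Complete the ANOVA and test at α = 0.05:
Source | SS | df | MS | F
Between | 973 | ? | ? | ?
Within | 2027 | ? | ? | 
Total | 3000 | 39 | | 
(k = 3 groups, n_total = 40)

df_between = 2, df_within = 37. MS_between = 486.5, MS_within = 54.78. F = 8.88, F_crit ≈ 3.252. Reject H₀.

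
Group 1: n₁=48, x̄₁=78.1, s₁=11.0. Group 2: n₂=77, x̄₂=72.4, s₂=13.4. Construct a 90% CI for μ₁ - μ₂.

Difference = 5.7. SE = √(11.0²/48 + 13.4²/77) = 2.203. CI = (2.08, 9.32)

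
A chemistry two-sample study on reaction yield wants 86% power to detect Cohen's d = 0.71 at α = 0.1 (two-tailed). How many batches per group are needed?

z_{α/2} = 1.645, z_β = Φ⁻¹(0.86) = 1.08. For medium effect (d = 0.71): n per group = 2(z_{α/2} + z_β)²/d² = 2(1.645 + 1.08)²/0.71² = 29.5 → 30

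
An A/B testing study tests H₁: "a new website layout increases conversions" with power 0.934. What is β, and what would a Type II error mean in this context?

β = 1 - power = 1 - 0.934 = 0.066. A Type II error is failing to reject H₀ when H₀ is false (false negative) — here, failing to conclude that a new website layout increases conversions when in fact it is true. Consequence: discarding a layout that would have improved conversions — lost revenue.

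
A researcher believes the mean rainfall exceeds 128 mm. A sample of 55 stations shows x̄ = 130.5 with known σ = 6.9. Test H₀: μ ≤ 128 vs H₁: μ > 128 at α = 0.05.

z = 2.687. Critical value: 1.645. Reject H₀.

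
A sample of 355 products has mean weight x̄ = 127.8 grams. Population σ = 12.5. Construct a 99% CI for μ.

CI = x̄ ± z*(σ/√n) = 127.8 ± 2.576(12.5/√355) = 127.8 ± 1.71 = (126.09, 129.51)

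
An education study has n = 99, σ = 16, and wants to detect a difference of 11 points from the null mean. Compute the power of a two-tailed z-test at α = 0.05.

SE = σ/√n = 16/√99 = 1.608. Non-centrality λ = d/SE = 11/1.608 = 6.841. Power ≈ Φ(λ - z_{α/2}) = Φ(6.841 - 1.96) = Φ(4.881) = 1.0.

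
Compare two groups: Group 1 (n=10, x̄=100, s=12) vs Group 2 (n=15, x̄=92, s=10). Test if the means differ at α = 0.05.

Pooled sp = 10.83. t = 1.81, df = 23. Critical t = ±2.069. Fail to reject H₀.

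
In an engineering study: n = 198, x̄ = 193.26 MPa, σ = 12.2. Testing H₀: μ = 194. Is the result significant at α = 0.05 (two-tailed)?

z = (193.26 - 194)/(12.2/√198) = -0.854. Since |z| ≤ 1.96, not significant at α = 0.05.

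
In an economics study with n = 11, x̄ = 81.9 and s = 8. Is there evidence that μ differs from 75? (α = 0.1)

t = (x̄ - μ₀)/(s/√n) = (81.9 - 75)/(8/√11) = 2.861. df = 10, critical t = ±1.812. Reject H₀.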